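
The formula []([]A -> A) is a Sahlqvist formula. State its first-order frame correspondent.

This schema is the T□ axiom.
It corresponds to shift-reflexivity: forall x forall y (Rxy -> Ryy).

Shift-reflexivity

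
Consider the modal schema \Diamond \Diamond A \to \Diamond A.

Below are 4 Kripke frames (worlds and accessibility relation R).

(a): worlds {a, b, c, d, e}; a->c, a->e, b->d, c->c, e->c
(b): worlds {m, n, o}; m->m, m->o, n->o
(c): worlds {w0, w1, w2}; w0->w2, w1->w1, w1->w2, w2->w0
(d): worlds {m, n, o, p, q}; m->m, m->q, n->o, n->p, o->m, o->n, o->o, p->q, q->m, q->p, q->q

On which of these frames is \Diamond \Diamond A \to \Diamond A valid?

Frame correspondent (Sahlqvist): \forall x \forall y \forall z (Rxy \wedge Ryz \to Rxz) — i.e. transitivity.
(a): holds.
(b): holds.
(c): fails — Rw1w2 and Rw2w0 but not Rw1w0.
(d): fails — Rom and Rmq but not Roq.

(a), (b)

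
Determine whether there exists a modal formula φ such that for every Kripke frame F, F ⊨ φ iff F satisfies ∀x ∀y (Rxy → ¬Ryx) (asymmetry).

Any modally definable frame class is closed under surjective bounded morphisms.
The 3-cycle (worlds s,t,u with s→t→u→s) is asymmetric. Mapping every world to a single reflexive point • is a surjective bounded morphism, and the reflexive point is not asymmetric (R•• but asymmetry requires ¬R••).
So no modal formula (or set of formulas) defines exactly the asymmetric frames.

Not definable by any modal formula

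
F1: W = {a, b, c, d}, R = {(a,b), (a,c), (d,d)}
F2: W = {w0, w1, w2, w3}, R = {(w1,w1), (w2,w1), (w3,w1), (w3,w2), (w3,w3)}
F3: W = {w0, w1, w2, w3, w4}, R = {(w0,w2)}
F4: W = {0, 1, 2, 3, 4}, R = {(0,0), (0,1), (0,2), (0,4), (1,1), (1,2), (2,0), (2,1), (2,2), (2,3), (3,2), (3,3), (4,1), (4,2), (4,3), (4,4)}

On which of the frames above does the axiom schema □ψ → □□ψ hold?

The schema corresponds to transitivity: ∀x ∀y ∀z (Rxy ∧ Ryz → Rxz).
F1: holds.
F2: holds.
F3: holds.
F4: fails — R32 and R20 but not R30.

F1, F2, F3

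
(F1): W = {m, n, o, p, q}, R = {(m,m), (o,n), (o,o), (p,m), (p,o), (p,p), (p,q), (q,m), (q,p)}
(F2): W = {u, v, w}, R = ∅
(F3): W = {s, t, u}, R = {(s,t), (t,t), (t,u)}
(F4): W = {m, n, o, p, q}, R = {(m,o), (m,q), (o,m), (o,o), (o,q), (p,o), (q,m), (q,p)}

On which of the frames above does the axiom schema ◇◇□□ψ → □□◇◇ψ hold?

(F2), (F4)

The schema corresponds to a generalized confluence (Geach) condition: ∀x ∀y ∀z ((xR²y ∧ xR²z) → ∃w (yR²w ∧ zR²w)).
(F1): fails — oR²n, oR²n but no w with nR²w and nR²w.
(F2): satisfies the condition.
(F3): fails — sR²t, sR²u but no w with tR²w and uR²w.
(F4): satisfies the condition.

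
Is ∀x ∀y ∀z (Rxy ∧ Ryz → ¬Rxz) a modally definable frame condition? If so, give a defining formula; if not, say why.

Modal frame validity is preserved under surjective bounded morphisms.
The 3-cycle (worlds a,b,c with a→b→c→a) is intransitive. Mapping every world to a single reflexive point • is a surjective bounded morphism; the reflexive point is not intransitive (R••∧R•• but R••).
Hence intransitivity is not modally definable.

Not modally definable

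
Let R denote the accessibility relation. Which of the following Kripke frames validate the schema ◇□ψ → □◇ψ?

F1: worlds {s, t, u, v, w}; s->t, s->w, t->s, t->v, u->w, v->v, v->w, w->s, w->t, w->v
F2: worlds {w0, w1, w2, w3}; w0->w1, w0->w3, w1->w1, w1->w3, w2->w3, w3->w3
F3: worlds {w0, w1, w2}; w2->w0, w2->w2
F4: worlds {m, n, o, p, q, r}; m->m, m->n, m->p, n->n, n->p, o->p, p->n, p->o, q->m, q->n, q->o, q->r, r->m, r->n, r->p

F2, F4

Frame correspondent (Sahlqvist): ∀x ∀y ∀z (Rxy ∧ Rxz → ∃w (Ryw ∧ Rzw)) — i.e. convergence.
F1: fails — Rwt and Rws but t and s have no common successor.
F2: ✓.
F3: fails — Rw2w0 and Rw2w0 but w0 and w0 have no common successor.
F4: ✓.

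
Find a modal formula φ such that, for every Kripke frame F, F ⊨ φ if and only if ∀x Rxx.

The condition is reflexivity. The T schema □q → q defines it.

□q → q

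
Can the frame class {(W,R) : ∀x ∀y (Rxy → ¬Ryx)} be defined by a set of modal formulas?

Not modally definable

Any modally definable frame class is closed under surjective bounded morphisms.
The 4-cycle (worlds 0,1,2,3 with 0→1→2→3→0) is asymmetric. Mapping every world to a single reflexive point • is a surjective bounded morphism, and the reflexive point is not asymmetric (R•• but asymmetry requires ¬R••).
Hence asymmetry is not modally definable.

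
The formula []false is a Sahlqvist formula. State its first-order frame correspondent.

□⊥ is valid iff no world has any successor (otherwise □⊥ fails at any world with one).
Conversely, on a frame with emptiness of R the schema holds at every world under every valuation.
So the correspondent is emptiness of R.

Emptiness of R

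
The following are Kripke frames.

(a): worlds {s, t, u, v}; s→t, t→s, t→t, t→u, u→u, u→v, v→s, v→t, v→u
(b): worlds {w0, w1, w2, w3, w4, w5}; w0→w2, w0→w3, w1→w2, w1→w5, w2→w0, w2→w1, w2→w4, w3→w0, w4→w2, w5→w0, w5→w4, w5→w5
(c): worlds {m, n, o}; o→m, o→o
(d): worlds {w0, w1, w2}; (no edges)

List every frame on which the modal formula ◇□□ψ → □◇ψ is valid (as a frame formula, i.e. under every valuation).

(a), (d)

This is the axiom for a generalized confluence (Geach) condition; its first-order frame correspondent is ∀x ∀y ∀z ((xRy ∧ xRz) → ∃w (yR²w ∧ zRw)).
(a): holds.
(b): fails — w0Rw2, w0Rw2 but no w with w2R²w and w2Rw.
(c): fails — oRm, oRm but no w with mR²w and mRw.
(d): holds.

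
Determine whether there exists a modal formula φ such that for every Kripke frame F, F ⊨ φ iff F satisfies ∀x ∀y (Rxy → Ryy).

Yes: it is shift-reflexivity, defined by the T□ schema □(□p → p).

Yes — defined by □(□p → p)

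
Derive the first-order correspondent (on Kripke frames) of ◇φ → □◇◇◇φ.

∀x ∀y ∀z ((xRy ∧ xRz) → ∃w (y = w ∧ zR³w))

This is a Sahlqvist (Geach-type) schema ◇^1□^0φ → □^1◇^3φ.
First-order correspondent: ∀x ∀y ∀z ((xRy ∧ xRz) → ∃w (y = w ∧ zR³w)).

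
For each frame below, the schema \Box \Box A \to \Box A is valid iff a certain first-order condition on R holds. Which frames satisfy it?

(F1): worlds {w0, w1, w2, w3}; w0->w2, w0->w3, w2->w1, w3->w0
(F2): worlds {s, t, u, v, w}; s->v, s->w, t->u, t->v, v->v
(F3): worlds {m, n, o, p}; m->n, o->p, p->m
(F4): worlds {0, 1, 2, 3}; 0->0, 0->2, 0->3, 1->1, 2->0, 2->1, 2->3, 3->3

Frame correspondent (Sahlqvist): \forall x \forall y (Rxy \to \exists z (Rxz \wedge Rzy)) — i.e. density.
(F1): fails — Rw0w2 but no z with Rw0z and Rzw2.
(F2): fails — Rtu but no z with Rtz and Rzu.
(F3): fails — Rop but no z with Roz and Rzp.
(F4): condition met.
Valid on: (F4).

(F4)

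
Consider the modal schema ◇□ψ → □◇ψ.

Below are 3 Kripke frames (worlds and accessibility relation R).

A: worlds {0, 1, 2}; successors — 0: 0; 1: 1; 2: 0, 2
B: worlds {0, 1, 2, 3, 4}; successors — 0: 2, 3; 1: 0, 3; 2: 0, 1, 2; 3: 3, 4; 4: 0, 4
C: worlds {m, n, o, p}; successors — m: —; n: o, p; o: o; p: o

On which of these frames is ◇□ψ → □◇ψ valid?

Frame correspondent (Sahlqvist): ∀x ∀y ∀z (Rxy ∧ Rxz → ∃w (Ryw ∧ Rzw)) — i.e. convergence.
A: ✓.
B: fails — R02 and R03 but 2 and 3 have no common successor.
C: ✓.
Valid on: A, C.

A, C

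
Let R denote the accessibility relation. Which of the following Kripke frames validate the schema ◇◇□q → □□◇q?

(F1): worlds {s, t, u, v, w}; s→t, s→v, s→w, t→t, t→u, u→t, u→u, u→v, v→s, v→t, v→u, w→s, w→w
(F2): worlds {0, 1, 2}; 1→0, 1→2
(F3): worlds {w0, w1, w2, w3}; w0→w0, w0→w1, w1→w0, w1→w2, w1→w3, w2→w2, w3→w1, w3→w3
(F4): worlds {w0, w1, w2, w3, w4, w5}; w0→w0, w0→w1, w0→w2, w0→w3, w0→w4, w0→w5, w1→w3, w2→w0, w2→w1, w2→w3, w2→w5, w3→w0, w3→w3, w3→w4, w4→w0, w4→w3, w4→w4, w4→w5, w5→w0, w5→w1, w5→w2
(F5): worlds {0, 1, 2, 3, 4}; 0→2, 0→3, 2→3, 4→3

Frame correspondent (Sahlqvist): ∀x ∀y ∀z ((xR²y ∧ xR²z) → ∃w (yRw ∧ zRw)) — i.e. a generalized confluence (Geach) condition.
(F1): fails — sR²t, sR²w but no w* with tRw* and wRw*.
(F2): condition met.
(F3): fails — w0R²w0, w0R²w2 but no w with w0Rw and w2Rw.
(F4): fails — w0R²w1, w0R²w5 but no w with w1Rw and w5Rw.
(F5): fails — 0R²3, 0R²3 but no w with 3Rw and 3Rw.

(F2)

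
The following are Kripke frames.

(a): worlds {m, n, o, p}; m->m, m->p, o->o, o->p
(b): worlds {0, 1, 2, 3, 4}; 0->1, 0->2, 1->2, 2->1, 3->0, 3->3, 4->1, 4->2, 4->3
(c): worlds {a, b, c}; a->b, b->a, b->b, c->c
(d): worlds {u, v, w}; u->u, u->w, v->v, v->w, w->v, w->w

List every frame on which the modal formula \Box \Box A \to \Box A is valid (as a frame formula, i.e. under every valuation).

This is the axiom for density; its first-order frame correspondent is \forall x \forall y (Rxy \to \exists z (Rxz \wedge Rzy)).
(a): holds.
(b): fails — R12 but no z with R1z and Rz2.
(c): holds.
(d): holds.

(a), (c), (d)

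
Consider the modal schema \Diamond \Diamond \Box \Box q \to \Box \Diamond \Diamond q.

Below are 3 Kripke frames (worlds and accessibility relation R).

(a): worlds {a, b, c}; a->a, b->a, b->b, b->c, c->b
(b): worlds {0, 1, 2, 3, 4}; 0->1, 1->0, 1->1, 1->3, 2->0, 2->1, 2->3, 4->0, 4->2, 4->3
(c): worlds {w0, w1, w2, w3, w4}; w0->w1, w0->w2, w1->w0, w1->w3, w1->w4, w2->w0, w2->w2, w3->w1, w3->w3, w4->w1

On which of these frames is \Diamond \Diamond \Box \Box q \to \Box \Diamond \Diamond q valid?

(a), (c)

Frame correspondent (Sahlqvist): \forall x \forall y \forall z ((x R^2 y \wedge xRz) \to \exists w (y R^2 w \wedge z R^2 w)) — i.e. a generalized confluence (Geach) condition.
(a): ✓.
(b): fails — 0R²3, 0R1 but no w with 3R²w and 1R²w.
(c): ✓.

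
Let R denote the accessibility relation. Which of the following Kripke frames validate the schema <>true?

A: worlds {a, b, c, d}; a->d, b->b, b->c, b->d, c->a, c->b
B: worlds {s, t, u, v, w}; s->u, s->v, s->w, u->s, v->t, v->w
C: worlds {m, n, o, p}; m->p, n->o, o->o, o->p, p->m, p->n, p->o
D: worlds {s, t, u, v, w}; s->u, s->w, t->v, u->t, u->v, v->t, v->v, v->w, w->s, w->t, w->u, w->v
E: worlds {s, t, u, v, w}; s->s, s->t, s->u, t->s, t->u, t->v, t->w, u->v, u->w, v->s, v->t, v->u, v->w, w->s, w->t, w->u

C, D, E

This is the axiom for seriality; its first-order frame correspondent is forall x exists y Rxy.
A: fails — world d has no successor.
B: fails — world t has no successor.
C: holds.
D: holds.
E: holds.
Valid on: C, D, E.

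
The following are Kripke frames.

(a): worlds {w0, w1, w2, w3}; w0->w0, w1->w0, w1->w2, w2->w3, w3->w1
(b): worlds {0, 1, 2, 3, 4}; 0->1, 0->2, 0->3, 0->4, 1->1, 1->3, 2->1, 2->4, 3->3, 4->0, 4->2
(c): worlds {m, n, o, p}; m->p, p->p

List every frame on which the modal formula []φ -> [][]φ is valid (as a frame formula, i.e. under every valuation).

(c)

Frame correspondent (Sahlqvist): forall x forall y forall z (Rxy & Ryz -> Rxz) — i.e. transitivity.
(a): fails — Rw1w2 and Rw2w3 but not Rw1w3.
(b): fails — R04 and R40 but not R00.
(c): holds.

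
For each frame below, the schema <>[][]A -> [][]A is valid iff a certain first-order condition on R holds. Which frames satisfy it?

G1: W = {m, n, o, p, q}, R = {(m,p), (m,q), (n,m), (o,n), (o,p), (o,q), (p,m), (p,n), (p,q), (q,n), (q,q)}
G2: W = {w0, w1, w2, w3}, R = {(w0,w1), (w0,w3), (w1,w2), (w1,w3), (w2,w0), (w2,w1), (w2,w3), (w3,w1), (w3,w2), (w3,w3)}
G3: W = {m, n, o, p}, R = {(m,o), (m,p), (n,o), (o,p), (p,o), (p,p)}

This is the axiom for a generalized confluence (Geach) condition; its first-order frame correspondent is forall x forall y forall z ((xRy & x R^2 z) -> exists w (y R^2 w & z = w)).
G1: fails — nRm, nR²p but no w with mR²w and p=w.
G2: fails — w1Rw2, w1R²w0 but no w with w2R²w and w0=w.
G3: holds.
Valid on: G3.

G3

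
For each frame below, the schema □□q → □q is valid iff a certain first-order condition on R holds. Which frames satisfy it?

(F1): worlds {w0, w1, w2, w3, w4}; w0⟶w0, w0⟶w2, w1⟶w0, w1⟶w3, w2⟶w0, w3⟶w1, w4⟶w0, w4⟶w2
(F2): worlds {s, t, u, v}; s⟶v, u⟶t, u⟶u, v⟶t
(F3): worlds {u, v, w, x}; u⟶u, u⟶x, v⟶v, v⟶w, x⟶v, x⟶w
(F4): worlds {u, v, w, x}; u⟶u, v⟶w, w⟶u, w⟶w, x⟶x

(F3), (F4)

The schema corresponds to density: ∀x ∀y (Rxy → ∃z (Rxz ∧ Rzy)).
(F1): fails — Rw3w1 but no z with Rw3z and Rzw1.
(F2): fails — Rvt but no z with Rvz and Rzt.
(F3): condition met.
(F4): condition met.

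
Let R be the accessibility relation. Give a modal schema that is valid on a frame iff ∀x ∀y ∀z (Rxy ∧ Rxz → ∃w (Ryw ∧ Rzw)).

A defining formula is ◇□s → □◇s (the .2 axiom).

◇□s → □◇s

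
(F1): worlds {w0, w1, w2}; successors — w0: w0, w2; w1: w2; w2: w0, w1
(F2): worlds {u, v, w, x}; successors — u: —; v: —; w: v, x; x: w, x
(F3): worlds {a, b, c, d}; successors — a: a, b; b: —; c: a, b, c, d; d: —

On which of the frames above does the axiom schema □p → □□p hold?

The schema corresponds to transitivity: ∀x ∀y ∀z (Rxy ∧ Ryz → Rxz).
(F1): fails — Rw1w2 and Rw2w1 but not Rw1w1.
(F2): fails — Rxw and Rwv but not Rxv.
(F3): holds.

(F3)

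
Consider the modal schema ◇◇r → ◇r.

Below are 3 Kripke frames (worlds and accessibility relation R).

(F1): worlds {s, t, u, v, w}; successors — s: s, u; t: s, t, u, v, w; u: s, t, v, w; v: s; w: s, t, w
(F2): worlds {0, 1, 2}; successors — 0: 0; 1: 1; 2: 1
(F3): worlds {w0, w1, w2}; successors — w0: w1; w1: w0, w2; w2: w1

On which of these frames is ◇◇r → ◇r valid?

(F2)

The schema corresponds to transitivity: ∀x ∀y ∀z (Rxy ∧ Ryz → Rxz).
(F1): fails — Rwt and Rtv but not Rwv.
(F2): ✓.
(F3): fails — Rw1w2 and Rw2w1 but not Rw1w1.
Valid on: (F2).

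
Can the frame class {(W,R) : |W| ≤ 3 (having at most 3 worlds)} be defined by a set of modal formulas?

No — not modally definable

If a class were modally definable it would be closed under disjoint unions (Goldblatt–Thomason).
Any modal formula valid on each of 4 disjoint one-world frames is valid on their disjoint union (validity is preserved under disjoint unions). Each one-world frame has |W|=1≤3, but the union has |W|=4.
Hence having at most 3 worlds is not modally definable.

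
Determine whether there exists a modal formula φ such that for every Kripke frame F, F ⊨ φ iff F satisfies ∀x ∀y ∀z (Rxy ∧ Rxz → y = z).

This is a Sahlqvist condition; the CD axiom ◇r → □r defines it.
Suppose ◇r→□r is valid. Take Rxy, Rxz and set V(r)={y}. Then ◇r at x, so □r at x, so r at z, i.e. z=y.

Definable; ◇r → □r defines it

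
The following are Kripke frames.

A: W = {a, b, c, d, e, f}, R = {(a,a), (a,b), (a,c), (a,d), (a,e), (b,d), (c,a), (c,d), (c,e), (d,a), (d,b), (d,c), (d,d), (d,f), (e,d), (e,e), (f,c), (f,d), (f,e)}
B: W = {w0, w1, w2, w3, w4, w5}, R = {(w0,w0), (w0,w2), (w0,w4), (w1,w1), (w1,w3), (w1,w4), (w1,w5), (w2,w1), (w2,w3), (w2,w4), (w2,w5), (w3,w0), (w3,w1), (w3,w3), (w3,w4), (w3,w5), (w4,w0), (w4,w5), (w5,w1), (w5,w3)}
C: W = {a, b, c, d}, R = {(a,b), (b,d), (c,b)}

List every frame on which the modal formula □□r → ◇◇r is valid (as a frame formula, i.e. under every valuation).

A, B

Frame correspondent (Sahlqvist): ∀x ∃w (xR²w ∧ xR²w) — i.e. a generalized confluence (Geach) condition.
A: holds.
B: holds.
C: fails — at b but no w with bR²w and bR²w.
Valid on: A, B.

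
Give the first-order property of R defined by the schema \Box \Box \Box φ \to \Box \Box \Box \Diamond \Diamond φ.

This is a Sahlqvist (Geach-type) schema ◇^0□^3φ → □^3◇^2φ.
First-order correspondent: \forall x \forall z (x R^3 z \to \exists w (x R^3 w \wedge z R^2 w)).

\forall x \forall z (x R^3 z \to \exists w (x R^3 w \wedge z R^2 w))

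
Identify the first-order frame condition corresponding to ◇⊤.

◇⊤ holds at w iff w has a successor, so frame-validity of ◇⊤ is exactly seriality. Equivalently via □A → ◇A:
Suppose □A→◇A is valid. At any x set V(A)=W. Then □A at x, so ◇A at x, so x has a successor.

seriality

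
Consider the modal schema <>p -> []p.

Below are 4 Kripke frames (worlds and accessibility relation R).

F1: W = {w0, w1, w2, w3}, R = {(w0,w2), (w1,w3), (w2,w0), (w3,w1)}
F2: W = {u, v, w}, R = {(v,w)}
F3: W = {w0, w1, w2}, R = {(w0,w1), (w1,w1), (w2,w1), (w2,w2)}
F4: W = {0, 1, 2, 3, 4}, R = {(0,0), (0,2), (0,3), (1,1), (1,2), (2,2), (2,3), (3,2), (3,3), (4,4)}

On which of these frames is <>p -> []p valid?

This is the axiom for partial functionality; its first-order frame correspondent is forall x forall y forall z (Rxy & Rxz -> y = z).
F1: satisfies the condition.
F2: satisfies the condition.
F3: fails — w2 sees both w1 and w2.
F4: fails — 0 sees both 0 and 2.
Valid on: F1, F2.

F1, F2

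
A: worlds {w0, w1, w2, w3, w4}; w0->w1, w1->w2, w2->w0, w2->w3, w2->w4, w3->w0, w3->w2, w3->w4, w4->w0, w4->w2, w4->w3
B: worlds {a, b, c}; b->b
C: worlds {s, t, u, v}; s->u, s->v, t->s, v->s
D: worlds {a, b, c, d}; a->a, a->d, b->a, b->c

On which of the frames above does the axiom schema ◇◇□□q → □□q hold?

This is the axiom for a generalized confluence (Geach) condition; its first-order frame correspondent is ∀x ∀y ∀z ((xR²y ∧ xR²z) → ∃w (yR²w ∧ z = w)).
A: fails — w1R²w0, w1R²w0 but no w with w0R²w and w0=w.
B: condition met.
C: fails — tR²u, tR²u but no w with uR²w and u=w.
D: fails — aR²d, aR²a but no w with dR²w and a=w.
Valid on: B.

B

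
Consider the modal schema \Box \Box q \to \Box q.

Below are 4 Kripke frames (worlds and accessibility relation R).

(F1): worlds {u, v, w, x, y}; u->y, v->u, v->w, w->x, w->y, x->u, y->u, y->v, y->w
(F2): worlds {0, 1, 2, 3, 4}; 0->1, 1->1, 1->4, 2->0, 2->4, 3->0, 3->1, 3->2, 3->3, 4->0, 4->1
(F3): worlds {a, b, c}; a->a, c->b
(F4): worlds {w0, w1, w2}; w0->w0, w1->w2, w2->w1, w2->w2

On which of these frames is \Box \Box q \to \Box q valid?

This is the axiom for density; its first-order frame correspondent is \forall x \forall y (Rxy \to \exists z (Rxz \wedge Rzy)).
(F1): fails — Rwx but no z with Rwz and Rzx.
(F2): fails — R40 but no z with R4z and Rz0.
(F3): fails — Rcb but no z with Rcz and Rzb.
(F4): holds.
Valid on: (F4).

(F4)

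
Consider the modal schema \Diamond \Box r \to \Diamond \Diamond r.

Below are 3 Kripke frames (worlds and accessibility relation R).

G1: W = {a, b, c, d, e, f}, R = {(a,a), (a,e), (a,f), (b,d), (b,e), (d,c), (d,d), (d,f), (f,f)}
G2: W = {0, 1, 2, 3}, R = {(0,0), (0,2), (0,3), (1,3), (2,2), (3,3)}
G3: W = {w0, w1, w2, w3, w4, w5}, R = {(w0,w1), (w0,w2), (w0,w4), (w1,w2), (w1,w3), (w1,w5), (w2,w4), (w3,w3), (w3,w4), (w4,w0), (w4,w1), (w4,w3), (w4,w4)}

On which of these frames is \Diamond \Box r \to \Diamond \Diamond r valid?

G2

This is the axiom for a generalized confluence (Geach) condition; its first-order frame correspondent is \forall x \forall y (xRy \to \exists w (yRw \wedge x R^2 w)).
G1: fails — aRe but no w with eRw and aR²w.
G2: holds.
G3: fails — w1Rw5 but no w with w5Rw and w1R²w.
Valid on: G2.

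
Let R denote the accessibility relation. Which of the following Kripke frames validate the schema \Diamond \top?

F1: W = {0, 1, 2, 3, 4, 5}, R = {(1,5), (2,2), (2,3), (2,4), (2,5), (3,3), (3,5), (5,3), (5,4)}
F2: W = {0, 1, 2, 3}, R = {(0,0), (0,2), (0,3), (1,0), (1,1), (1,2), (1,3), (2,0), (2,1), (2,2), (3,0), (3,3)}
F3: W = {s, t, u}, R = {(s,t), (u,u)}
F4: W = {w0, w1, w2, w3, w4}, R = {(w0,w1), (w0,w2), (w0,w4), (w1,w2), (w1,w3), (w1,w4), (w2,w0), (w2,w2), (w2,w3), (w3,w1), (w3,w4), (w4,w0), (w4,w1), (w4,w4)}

F2, F4

Frame correspondent (Sahlqvist): \forall x \exists y Rxy — i.e. seriality.
F1: fails — world 0 has no successor.
F2: condition met.
F3: fails — world t has no successor.
F4: condition met.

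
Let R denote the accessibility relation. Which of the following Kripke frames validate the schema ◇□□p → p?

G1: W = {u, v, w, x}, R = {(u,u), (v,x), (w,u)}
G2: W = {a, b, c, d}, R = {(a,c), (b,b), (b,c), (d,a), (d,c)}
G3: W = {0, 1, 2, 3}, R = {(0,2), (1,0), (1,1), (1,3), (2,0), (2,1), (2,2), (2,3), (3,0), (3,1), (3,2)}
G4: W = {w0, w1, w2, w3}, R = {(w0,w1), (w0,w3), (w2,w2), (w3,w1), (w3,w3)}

G3

The schema corresponds to a generalized confluence (Geach) condition: ∀x ∀y (xRy → ∃w (yR²w ∧ x = w)).
G1: fails — vRx but no t with xR²t and v=t.
G2: fails — aRc but no w with cR²w and a=w.
G3: satisfies the condition.
G4: fails — w0Rw1 but no w with w1R²w and w0=w.
Valid on: G3.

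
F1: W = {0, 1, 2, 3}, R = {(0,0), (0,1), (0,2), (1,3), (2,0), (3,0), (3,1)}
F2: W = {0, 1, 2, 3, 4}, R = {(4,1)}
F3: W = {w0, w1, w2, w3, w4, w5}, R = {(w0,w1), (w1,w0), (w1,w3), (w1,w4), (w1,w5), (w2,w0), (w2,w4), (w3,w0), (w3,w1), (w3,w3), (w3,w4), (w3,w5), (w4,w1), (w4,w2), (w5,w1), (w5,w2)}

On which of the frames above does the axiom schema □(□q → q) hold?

none

Frame correspondent (Sahlqvist): ∀x ∀y (Rxy → Ryy) — i.e. shift-reflexivity.
F1: fails — R02 but not R22.
F2: fails — R41 but not R11.
F3: fails — Rw1w5 but not Rw5w5.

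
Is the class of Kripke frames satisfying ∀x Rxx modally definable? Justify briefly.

The condition is reflexivity. A defining modal formula is □q → q.
Suppose □q→q is valid. At any x set V(q)={w : Rxw}. Then □q holds at x, so q holds at x, i.e. Rxx.

Definable; □q → q defines it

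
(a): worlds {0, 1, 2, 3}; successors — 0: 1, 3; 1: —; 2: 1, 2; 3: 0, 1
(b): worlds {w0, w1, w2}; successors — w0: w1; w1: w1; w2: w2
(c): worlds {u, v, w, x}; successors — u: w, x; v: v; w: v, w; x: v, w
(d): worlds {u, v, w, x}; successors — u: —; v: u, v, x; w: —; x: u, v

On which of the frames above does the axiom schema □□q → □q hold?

(b), (d)

Frame correspondent (Sahlqvist): ∀x ∀y (Rxy → ∃z (Rxz ∧ Rzy)) — i.e. density.
(a): fails — R03 but no z with R0z and Rz3.
(b): condition met.
(c): fails — Rux but no z with Ruz and Rzx.
(d): condition met.
Valid on: (b), (d).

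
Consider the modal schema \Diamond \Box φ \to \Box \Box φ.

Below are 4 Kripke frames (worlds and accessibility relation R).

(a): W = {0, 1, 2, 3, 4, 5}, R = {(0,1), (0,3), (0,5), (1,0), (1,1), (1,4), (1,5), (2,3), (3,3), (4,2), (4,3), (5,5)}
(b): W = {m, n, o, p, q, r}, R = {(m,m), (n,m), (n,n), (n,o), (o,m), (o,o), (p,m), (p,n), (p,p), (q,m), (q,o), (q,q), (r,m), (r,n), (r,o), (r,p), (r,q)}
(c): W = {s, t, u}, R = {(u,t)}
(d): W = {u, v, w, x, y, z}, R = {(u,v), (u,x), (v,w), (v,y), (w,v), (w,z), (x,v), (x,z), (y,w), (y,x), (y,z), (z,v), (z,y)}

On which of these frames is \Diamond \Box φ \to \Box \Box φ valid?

The schema corresponds to a generalized confluence (Geach) condition: \forall x \forall y \forall z ((xRy \wedge x R^2 z) \to \exists w (yRw \wedge z = w)).
(a): fails — 0R1, 0R²3 but no w with 1Rw and 3=w.
(b): fails — nRm, nR²n but no w with mRw and n=w.
(c): holds.
(d): fails — uRv, uR²v but no t with vRt and v=t.

(c)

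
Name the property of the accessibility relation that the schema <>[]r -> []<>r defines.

convergence

Suppose ◇□r→□◇r is valid. Take Rxy, Rxz and set V(r)={w : Ryw}. Then □r at y so ◇□r at x, so □◇r at x, so ◇r at z, giving w with Rzw and Ryw.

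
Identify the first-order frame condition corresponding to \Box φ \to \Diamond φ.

Suppose □φ→◇φ is valid. At any x set V(φ)=W. Then □φ at x, so ◇φ at x, so x has a successor.
Conversely, on a frame with seriality the schema holds at every world under every valuation.
Frame condition: \forall x \exists y Rxy.

seriality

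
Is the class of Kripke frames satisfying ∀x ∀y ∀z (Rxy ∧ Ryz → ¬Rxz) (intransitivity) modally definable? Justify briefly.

If a class were modally definable it would be closed under surjective bounded morphisms (Goldblatt–Thomason).
The 3-cycle (worlds s,t,u with s→t→u→s) is intransitive. Mapping every world to a single reflexive point • is a surjective bounded morphism; the reflexive point is not intransitive (R••∧R•• but R••).
So the class is not modally definable.

Not definable by any modal formula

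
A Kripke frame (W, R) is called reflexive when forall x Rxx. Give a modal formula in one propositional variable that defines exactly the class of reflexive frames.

□p → p

This is reflexivity; the standard corresponding axiom is T: □p → p.
Suppose □p→p is valid. At any x set V(p)={w : Rxw}. Then □p holds at x, so p holds at x, i.e. Rxx.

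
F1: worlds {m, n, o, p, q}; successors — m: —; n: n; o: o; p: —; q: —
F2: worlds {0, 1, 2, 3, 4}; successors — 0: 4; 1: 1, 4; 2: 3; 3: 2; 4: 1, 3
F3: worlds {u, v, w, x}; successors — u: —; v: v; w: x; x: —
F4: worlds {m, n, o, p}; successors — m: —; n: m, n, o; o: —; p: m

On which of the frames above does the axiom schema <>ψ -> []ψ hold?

F1, F3

This is the axiom for partial functionality; its first-order frame correspondent is forall x forall y forall z (Rxy & Rxz -> y = z).
F1: ✓.
F2: fails — 1 sees both 1 and 4.
F3: ✓.
F4: fails — n sees both m and n.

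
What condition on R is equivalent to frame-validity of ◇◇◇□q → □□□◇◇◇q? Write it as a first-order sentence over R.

This is a Sahlqvist (Geach-type) schema ◇^3□^1q → □^3◇^3q.
First-order correspondent: ∀x ∀y ∀z ((xR³y ∧ xR³z) → ∃w (yRw ∧ zR³w)).

∀x ∀y ∀z ((xR³y ∧ xR³z) → ∃w (yRw ∧ zR³w))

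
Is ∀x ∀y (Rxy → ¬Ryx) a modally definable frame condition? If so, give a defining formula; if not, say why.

If a class were modally definable it would be closed under surjective bounded morphisms (Goldblatt–Thomason).
The 3-cycle (worlds w0,w1,w2 with w0→w1→w2→w0) is asymmetric. Mapping every world to a single reflexive point • is a surjective bounded morphism, and the reflexive point is not asymmetric (R•• but asymmetry requires ¬R••).
So no modal formula (or set of formulas) defines exactly the asymmetric frames.

Not definable by any modal formula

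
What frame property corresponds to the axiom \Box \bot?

□⊥ is valid iff no world has any successor (otherwise □⊥ fails at any world with one).

emptiness of R: \forall x \forall y \neg Rxy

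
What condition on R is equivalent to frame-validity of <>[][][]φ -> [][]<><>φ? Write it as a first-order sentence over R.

This is a Sahlqvist (Geach-type) schema ◇^1□^3φ → □^2◇^2φ.
Minimal-valuation argument: fix x; take any y with xR^1y and any z with xR^2z. Set V(φ) to the set of worlds R-reachable from y in exactly 3 steps. Then □^3φ holds at y, so the antecedent holds at x; validity forces ◇^2φ at z, giving a w with zR^2w and yR^3w.
First-order correspondent: forall x forall y forall z ((xRy & x R^2 z) -> exists w (y R^3 w & z R^2 w)).

forall x forall y forall z ((xRy & x R^2 z) -> exists w (y R^3 w & z R^2 w))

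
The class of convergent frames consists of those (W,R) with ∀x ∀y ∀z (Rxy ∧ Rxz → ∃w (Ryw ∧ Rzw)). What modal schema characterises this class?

The condition is convergence. The .2 schema ◇□ψ → □◇ψ defines it.

◇□ψ → □◇ψ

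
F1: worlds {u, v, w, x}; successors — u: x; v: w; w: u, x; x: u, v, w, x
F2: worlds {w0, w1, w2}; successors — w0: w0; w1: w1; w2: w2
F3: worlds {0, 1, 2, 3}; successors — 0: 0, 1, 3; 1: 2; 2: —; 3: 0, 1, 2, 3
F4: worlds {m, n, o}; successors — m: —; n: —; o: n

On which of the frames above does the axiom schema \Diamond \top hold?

F1, F2

This is the axiom for seriality; its first-order frame correspondent is \forall x \exists y Rxy.
F1: satisfies the condition.
F2: satisfies the condition.
F3: fails — world 2 has no successor.
F4: fails — world m has no successor.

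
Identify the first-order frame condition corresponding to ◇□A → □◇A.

convergence

This is the .2 axiom.
It corresponds to convergence: ∀x ∀y ∀z (Rxy ∧ Rxz → ∃w (Ryw ∧ Rzw)).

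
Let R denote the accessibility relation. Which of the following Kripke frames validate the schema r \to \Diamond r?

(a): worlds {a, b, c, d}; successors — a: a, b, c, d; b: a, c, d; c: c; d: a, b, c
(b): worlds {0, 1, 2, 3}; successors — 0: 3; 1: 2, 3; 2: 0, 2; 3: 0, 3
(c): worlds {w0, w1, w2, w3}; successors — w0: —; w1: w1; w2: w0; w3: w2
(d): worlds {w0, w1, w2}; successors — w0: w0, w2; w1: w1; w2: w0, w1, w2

Frame correspondent (Sahlqvist): \forall x Rxx — i.e. reflexivity.
(a): fails — world b does not see itself.
(b): fails — world 0 does not see itself.
(c): fails — world w0 does not see itself.
(d): ✓.
Valid on: (d).

(d)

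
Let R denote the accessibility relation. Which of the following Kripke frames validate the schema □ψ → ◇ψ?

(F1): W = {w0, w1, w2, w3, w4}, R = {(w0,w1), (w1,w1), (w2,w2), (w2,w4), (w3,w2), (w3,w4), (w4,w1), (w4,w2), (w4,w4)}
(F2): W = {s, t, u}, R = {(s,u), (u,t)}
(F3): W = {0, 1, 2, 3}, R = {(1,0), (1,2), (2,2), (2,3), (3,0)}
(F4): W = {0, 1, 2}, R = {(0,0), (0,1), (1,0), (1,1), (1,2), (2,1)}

(F1), (F4)

The schema corresponds to seriality: ∀x ∃y Rxy.
(F1): satisfies the condition.
(F2): fails — world t has no successor.
(F3): fails — world 0 has no successor.
(F4): satisfies the condition.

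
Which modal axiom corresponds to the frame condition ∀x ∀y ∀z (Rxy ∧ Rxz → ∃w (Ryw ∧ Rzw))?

This is convergence; the standard corresponding axiom is .2: ◇□ψ → □◇ψ.

◇□ψ → □◇ψ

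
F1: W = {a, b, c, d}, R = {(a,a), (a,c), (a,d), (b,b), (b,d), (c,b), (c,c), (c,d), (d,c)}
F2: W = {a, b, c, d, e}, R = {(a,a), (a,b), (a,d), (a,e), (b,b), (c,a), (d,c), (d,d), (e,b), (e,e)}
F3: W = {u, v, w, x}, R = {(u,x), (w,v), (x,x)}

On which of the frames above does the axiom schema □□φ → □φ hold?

F1, F2

Frame correspondent (Sahlqvist): ∀x ∀y (Rxy → ∃z (Rxz ∧ Rzy)) — i.e. density.
F1: holds.
F2: holds.
F3: fails — Rwv but no z with Rwz and Rzv.
Valid on: F1, F2.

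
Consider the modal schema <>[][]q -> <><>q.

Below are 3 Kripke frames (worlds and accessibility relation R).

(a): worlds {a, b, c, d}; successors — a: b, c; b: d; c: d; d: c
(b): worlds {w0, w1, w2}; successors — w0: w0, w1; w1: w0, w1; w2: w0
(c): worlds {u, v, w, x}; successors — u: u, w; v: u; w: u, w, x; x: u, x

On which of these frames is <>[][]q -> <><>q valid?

The schema corresponds to a generalized confluence (Geach) condition: forall x forall y (xRy -> exists w (y R^2 w & x R^2 w)).
(a): fails — aRb but no w with bR²w and aR²w.
(b): ✓.
(c): ✓.

(b), (c)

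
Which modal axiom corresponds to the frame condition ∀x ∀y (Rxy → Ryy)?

This is shift-reflexivity; the standard corresponding axiom is T□: □(□q → q).
Suppose □(□q→q) is valid. Take Rxy and set V(q)={w : Ryw}. Then at y, □q holds; since □(□q→q) at x, □q→q at y, so q at y, i.e. Ryy.

□(□q → q)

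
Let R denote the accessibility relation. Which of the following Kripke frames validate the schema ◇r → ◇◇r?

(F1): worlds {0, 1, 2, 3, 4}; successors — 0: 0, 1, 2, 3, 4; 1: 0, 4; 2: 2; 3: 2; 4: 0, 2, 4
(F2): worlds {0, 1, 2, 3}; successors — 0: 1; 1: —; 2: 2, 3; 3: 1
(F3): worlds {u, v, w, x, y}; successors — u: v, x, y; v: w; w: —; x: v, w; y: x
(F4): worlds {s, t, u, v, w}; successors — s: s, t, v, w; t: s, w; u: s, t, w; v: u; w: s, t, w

(F1)

This is the axiom for a generalized confluence (Geach) condition; its first-order frame correspondent is ∀x ∀y (xRy → ∃w (y = w ∧ xR²w)).
(F1): condition met.
(F2): fails — 0R1 but no w with 1=w and 0R²w.
(F3): fails — uRy but no t with y=t and uR²t.
(F4): fails — vRu but no w* with u=w* and vR²w*.
Valid on: (F1).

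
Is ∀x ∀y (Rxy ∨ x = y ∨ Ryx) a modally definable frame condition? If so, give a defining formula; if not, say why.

If a class were modally definable it would be closed under disjoint unions (Goldblatt–Thomason).
Take 2 disjoint single-world reflexive frames: each is trivially connected, but their disjoint union has 2 worlds with no edge between distinct components, so it is not connected.
So no modal formula (or set of formulas) defines exactly the connected frames.

No — not modally definable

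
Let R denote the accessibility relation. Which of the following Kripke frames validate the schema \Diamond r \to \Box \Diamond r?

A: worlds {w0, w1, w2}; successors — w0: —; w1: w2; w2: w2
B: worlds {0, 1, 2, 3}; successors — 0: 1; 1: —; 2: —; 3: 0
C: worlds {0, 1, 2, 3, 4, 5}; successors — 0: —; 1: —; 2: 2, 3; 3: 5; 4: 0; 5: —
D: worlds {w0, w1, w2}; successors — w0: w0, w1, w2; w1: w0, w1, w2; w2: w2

A

Frame correspondent (Sahlqvist): \forall x \forall y \forall z (Rxy \wedge Rxz \to Ryz) — i.e. the Euclidean property.
A: ✓.
B: fails — R01 and R01 but not R11.
C: fails — R23 and R23 but not R33.
D: fails — Rw0w2 and Rw0w1 but not Rw2w1.
Valid on: A.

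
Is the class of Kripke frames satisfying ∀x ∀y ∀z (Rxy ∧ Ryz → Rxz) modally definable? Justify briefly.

Definable; □p → □□p defines it

This is a Sahlqvist condition; the 4 axiom □p → □□p defines it.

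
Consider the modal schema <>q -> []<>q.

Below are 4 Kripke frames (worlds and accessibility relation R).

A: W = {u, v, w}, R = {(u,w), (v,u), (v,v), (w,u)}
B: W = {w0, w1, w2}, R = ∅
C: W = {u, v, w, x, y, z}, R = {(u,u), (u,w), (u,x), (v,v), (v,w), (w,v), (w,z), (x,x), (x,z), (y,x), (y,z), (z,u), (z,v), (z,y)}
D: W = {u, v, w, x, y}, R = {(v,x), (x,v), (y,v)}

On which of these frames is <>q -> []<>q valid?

B

The schema corresponds to the Euclidean property: forall x forall y forall z (Rxy & Rxz -> Ryz).
A: fails — Ruw and Ruw but not Rww.
B: condition met.
C: fails — Ruw and Ruw but not Rww.
D: fails — Rvx and Rvx but not Rxx.
Valid on: B.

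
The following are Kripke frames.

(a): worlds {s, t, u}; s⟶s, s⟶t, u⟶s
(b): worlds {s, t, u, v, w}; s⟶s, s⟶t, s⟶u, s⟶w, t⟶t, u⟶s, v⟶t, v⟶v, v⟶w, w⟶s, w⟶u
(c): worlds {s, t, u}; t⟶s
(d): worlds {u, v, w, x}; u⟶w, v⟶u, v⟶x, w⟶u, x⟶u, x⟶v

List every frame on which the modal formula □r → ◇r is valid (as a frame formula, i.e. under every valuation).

(b), (d)

The schema corresponds to seriality: ∀x ∃y Rxy.
(a): fails — world t has no successor.
(b): condition met.
(c): fails — world s has no successor.
(d): condition met.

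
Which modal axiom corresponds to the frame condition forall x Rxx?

□q → q

This is reflexivity; the standard corresponding axiom is T: □q → q.
Suppose □q→q is valid. At any x set V(q)={w : Rxw}. Then □q holds at x, so q holds at x, i.e. Rxx.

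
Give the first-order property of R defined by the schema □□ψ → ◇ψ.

∀x ∃w (xR²w ∧ xRw)

This is a Sahlqvist (Geach-type) schema ◇^0□^2ψ → □^0◇^1ψ.
First-order correspondent: ∀x ∃w (xR²w ∧ xRw).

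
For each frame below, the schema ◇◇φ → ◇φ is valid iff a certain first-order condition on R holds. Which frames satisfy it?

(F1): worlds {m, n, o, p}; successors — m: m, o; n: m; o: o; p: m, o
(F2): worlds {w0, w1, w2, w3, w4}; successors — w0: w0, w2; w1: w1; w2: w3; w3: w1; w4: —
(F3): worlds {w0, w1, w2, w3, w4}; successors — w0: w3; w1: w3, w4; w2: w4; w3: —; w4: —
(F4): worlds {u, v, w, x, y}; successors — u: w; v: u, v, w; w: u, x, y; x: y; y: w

Frame correspondent (Sahlqvist): ∀x ∀y ∀z (Rxy ∧ Ryz → Rxz) — i.e. transitivity.
(F1): fails — Rnm and Rmo but not Rno.
(F2): fails — Rw0w2 and Rw2w3 but not Rw0w3.
(F3): holds.
(F4): fails — Ruw and Rwu but not Ruu.

(F3)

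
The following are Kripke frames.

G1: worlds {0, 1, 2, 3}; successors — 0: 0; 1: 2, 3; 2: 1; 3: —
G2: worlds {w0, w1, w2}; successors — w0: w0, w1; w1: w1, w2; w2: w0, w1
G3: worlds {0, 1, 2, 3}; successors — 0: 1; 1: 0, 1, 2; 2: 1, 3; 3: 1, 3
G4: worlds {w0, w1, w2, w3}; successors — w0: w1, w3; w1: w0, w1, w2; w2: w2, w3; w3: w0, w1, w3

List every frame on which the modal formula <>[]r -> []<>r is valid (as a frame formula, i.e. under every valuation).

G2, G3, G4

Frame correspondent (Sahlqvist): forall x forall y forall z (Rxy & Rxz -> exists w (Ryw & Rzw)) — i.e. convergence.
G1: fails — R12 and R13 but 2 and 3 have no common successor.
G2: ✓.
G3: ✓.
G4: ✓.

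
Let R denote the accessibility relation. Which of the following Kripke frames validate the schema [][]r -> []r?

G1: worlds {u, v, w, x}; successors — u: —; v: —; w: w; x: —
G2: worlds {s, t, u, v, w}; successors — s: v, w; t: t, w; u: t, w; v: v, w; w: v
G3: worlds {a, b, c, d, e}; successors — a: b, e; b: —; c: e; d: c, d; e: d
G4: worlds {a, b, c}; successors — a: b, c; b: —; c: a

Frame correspondent (Sahlqvist): forall x forall y (Rxy -> exists z (Rxz & Rzy)) — i.e. density.
G1: ✓.
G2: ✓.
G3: fails — Rab but no z with Raz and Rzb.
G4: fails — Rac but no z with Raz and Rzc.

G1, G2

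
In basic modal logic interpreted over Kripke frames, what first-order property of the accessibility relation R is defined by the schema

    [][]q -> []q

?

Suppose □□q→□q is valid. Take Rxy and set V(q)={w : xR²w}. Then □□q at x, so □q at x, so q at y, i.e. ∃z(Rxz∧Rzy).
The converse is a direct semantic check.
Frame condition: forall x forall y (Rxy -> exists z (Rxz & Rzy)).

density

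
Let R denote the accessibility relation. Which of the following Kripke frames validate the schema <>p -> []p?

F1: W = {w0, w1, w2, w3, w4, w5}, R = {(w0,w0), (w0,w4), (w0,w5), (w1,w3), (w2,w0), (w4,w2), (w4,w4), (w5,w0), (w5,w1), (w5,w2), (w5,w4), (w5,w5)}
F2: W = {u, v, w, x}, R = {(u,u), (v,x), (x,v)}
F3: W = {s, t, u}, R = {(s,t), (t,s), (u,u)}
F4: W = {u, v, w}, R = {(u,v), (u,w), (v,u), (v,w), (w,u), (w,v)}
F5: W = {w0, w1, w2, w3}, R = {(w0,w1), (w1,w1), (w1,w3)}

F2, F3

Frame correspondent (Sahlqvist): forall x forall y forall z (Rxy & Rxz -> y = z) — i.e. partial functionality.
F1: fails — w0 sees both w0 and w4.
F2: condition met.
F3: condition met.
F4: fails — u sees both v and w.
F5: fails — w1 sees both w1 and w3.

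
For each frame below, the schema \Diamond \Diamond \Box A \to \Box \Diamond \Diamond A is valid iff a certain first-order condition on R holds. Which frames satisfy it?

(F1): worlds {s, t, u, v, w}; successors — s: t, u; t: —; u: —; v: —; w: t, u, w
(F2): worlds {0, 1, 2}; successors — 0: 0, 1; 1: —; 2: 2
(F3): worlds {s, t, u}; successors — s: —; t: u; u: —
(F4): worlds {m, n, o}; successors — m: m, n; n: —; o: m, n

(F3)

Frame correspondent (Sahlqvist): \forall x \forall y \forall z ((x R^2 y \wedge xRz) \to \exists w (yRw \wedge z R^2 w)) — i.e. a generalized confluence (Geach) condition.
(F1): fails — wR²t, wRt but no w* with tRw* and tR²w*.
(F2): fails — 0R²0, 0R1 but no w with 0Rw and 1R²w.
(F3): holds.
(F4): fails — mR²m, mRn but no w with mRw and nR²w.
Valid on: (F3).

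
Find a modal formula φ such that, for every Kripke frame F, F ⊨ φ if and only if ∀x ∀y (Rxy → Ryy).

The condition is shift-reflexivity. The T□ schema □(□r → r) defines it.
Suppose □(□r→r) is valid. Take Rxy and set V(r)={w : Ryw}. Then at y, □r holds; since □(□r→r) at x, □r→r at y, so r at y, i.e. Ryy.

□(□r → r)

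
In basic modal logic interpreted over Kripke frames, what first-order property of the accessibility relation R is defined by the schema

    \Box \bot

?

□⊥ is valid iff no world has any successor (otherwise □⊥ fails at any world with one).
The converse is a direct semantic check.
So the correspondent is emptiness of R.

emptiness of R: \forall x \forall y \neg Rxy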